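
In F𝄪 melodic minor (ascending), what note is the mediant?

Degree 3 takes the letter 2 steps above F, which is A.
In melodic minor (ascending), degree 3 sits 3 semitones above the tonic. F## + 3 semitones is pitch class 10, spelled on A as A#.

A#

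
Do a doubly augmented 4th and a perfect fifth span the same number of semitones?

Yes

A doubly augmented fourth spans 7 semitones; a perfect fifth spans 7.
They are enharmonically equivalent.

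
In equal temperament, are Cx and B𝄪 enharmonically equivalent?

No

Two spellings are enharmonically equivalent only if they share a pitch class.
Here C## → 2, B## → 1; 1 ≠ 2, so they are not.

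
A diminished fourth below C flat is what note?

A fourth below C lands on the letter G.
A diminished fourth spans 4 semitones, so Cb moves to pitch class 7. On the letter G that is G.

G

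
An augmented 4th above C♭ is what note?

A fourth above C lands on the letter F.
An augmented fourth spans 6 semitones, so Cb moves to pitch class 5. On the letter F that is F.

F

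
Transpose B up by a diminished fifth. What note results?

B up a perfect fifth is F#, so the target letter is F.
From B, a diminished fifth is 6 semitones up: F.

F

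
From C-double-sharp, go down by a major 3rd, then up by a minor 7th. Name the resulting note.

A major third down from C## is A# (letter A, 4 semitones down).
A minor seventh up from A# is G# (letter G, 10 semitones up).

G#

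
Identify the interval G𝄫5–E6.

doubly augmented sixth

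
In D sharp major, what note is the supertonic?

E#

The D# major scale runs D# E# F## G# A# B# C##.
Degree 2 is E#.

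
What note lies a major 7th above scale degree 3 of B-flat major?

Scale degree 3 of Bb major is D.
A major seventh (11 semitones) above D lands on the letter C, giving C#.

C#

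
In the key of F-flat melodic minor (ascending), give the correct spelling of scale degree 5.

Degree 5 takes the letter 4 steps above F, which is C.
In melodic minor (ascending), degree 5 sits 7 semitones above the tonic. Fb + 7 semitones is pitch class 11, spelled on C as Cb.

Cb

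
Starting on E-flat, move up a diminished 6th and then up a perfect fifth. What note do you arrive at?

Gbb

A diminished sixth up from Eb is Cbb (letter C, 7 semitones up).
A perfect fifth up from Cbb is Gbb (letter G, 7 semitones up).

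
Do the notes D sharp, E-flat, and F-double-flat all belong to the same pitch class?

D# is pitch class 3; Eb is pitch class 3; Fbb is pitch class 3.
All spellings map to pitch class 3, so they are enharmonically equivalent.

Yes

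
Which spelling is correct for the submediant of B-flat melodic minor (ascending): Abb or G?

G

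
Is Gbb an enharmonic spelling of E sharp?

Yes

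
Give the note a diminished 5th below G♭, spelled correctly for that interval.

A fifth below G lands on the letter C.
A diminished fifth spans 6 semitones, so Gb moves to pitch class 0. On the letter C that is C.

C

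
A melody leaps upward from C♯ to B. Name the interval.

minor seventh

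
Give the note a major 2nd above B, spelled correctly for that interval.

B up a major second is C#, so the target letter is C.
From B, a major second is 2 semitones up: C#.

C#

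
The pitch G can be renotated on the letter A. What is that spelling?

Abb

G is pitch class 7. The letter A alone is pitch class 9.
To reach pitch class 7 from A requires an offset of -2 semitones, i.e. double flat: Abb.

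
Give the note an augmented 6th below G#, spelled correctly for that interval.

G down a major sixth is Bb, so the target letter is B.
From G#, an augmented sixth is 10 semitones down: Bb.

Bb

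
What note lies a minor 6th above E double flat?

E up a major sixth is C#, so the target letter is C.
From Ebb, a minor sixth is 8 semitones up: Cbb.

Cbb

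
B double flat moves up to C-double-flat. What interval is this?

Counting letters B–C gives a second.
Bbb→Cbb = 1 semitone, 1 narrower than the major second (2), so minor.

minor second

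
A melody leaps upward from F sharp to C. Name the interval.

Counting letters F–G–A–B–C gives a fifth.
F#→C = 6 semitones, 1 narrower than the perfect fifth (7), so diminished.

diminished fifth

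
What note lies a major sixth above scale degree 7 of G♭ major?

Scale degree 7 of Gb major is F.
A major sixth (9 semitones) above F lands on the letter D, giving D.

D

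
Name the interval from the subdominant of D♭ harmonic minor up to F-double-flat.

The subdominant of Db harmonic minor is Gb.
Gb up to Fbb: letters G→F make it a seventh; 9 semitones makes it diminished.

diminished seventh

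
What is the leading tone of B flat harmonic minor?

A

The Bb harmonic minor scale runs Bb C Db Eb F Gb A.
Degree 7 is A.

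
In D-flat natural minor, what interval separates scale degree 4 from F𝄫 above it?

diminished seventh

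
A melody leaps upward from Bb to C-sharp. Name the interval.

augmented second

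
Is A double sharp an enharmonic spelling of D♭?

No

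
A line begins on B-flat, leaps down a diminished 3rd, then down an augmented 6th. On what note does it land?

Bb

A diminished third down from Bb is G# (letter G, 2 semitones down).
An augmented sixth down from G# is Bb (letter B, 10 semitones down).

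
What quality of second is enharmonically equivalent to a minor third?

augmented

A minor third spans 3 semitones.
A second spanning 3 semitones is augmented (the major second is 2).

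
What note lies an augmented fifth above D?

A fifth above D lands on the letter A.
An augmented fifth spans 8 semitones, so D moves to pitch class 10. On the letter A that is A#.

A#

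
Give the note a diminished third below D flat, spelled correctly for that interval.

A third below D lands on the letter B.
A diminished third spans 2 semitones, so Db moves to pitch class 11. On the letter B that is B.

B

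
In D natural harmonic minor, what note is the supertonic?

E

The D harmonic minor scale runs D E F G A Bb C#.
Degree 2 is E.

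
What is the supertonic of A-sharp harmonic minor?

B#

The A# harmonic minor scale runs A# B# C# D# E# F# G##.
Degree 2 is B#.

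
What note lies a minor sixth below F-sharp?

A sixth below F lands on the letter A.
A minor sixth spans 8 semitones, so F# moves to pitch class 10. On the letter A that is A#.

A#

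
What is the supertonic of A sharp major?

B#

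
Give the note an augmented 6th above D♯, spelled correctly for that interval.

B##

D up a major sixth is B, so the target letter is B.
From D#, an augmented sixth is 10 semitones up: B##.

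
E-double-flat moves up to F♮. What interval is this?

augmented second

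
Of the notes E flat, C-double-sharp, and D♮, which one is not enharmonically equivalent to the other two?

Eb

In 12-tone equal temperament, enharmonic equivalents share a pitch class. Eb is pitch class 3; C## is pitch class 2; D is pitch class 2.
C## and D share pitch class 2, while Eb is pitch class 3.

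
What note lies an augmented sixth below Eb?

Gbb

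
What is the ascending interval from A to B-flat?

minor second

The letter names run A→B, a span of 1 letter step, so the interval is some kind of second.
A to Bb is 1 semitone. A major second is 2, so 1 makes it minor.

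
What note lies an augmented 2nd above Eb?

F#

E up a major second is F#, so the target letter is F.
From Eb, an augmented second is 3 semitones up: F#.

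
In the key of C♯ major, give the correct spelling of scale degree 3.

E#

Degree 3 takes the letter 2 steps above C, which is E.
In major, degree 3 sits 4 semitones above the tonic. C# + 4 semitones is pitch class 5, spelled on E as E#.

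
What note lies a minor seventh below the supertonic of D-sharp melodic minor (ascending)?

The supertonic of D# melodic minor (ascending) is E#.
A minor seventh (10 semitones) below E# lands on the letter F, giving F##.

F##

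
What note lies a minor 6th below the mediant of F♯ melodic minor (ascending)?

C#

The mediant of F# melodic minor (ascending) is A.
A minor sixth (8 semitones) below A lands on the letter C, giving C#.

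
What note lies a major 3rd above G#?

G up a major third is B, so the target letter is B.
From G#, a major third is 4 semitones up: B#.

B#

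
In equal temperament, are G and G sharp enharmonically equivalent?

Two spellings are enharmonically equivalent only if they share a pitch class.
Here G → 7, G# → 8; 7 ≠ 8, so they are not.

No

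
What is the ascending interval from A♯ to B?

minor second

Counting letters A–B gives a second.
A#→B = 1 semitone, 1 narrower than the major second (2), so minor.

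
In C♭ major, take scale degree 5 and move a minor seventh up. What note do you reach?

Scale degree 5 of Cb major is Gb.
A minor seventh (10 semitones) above Gb lands on the letter F, giving Fb.

Fb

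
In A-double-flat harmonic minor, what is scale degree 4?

Dbb

The Abb harmonic minor scale runs Abb Bbb Cbb Dbb Ebb Fbb Gb.
Degree 4 is Dbb.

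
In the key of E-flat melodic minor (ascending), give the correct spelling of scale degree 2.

The Eb melodic minor (ascending) scale runs Eb F Gb Ab Bb C D.
Degree 2 is F.

F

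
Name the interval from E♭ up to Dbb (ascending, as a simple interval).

The letter names run E→D, a span of 6 letter steps, so the interval is some kind of seventh.
Eb to Dbb is 9 semitones. A major seventh is 11, so 9 makes it diminished.

diminished seventh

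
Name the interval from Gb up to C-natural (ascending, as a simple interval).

augmented fourth

Counting letters G–A–B–C gives a fourth.
Gb→C = 6 semitones, 1 wider than the perfect fourth (5), so augmented.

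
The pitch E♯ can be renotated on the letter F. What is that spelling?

F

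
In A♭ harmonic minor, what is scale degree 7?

G

The Ab harmonic minor scale runs Ab Bb Cb Db Eb Fb G.
Degree 7 is G.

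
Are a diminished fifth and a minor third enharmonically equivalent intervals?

A diminished fifth spans 6 semitones; a minor third spans 3.
The spans differ, so they are not enharmonic equivalents.

No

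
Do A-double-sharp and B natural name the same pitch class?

Yes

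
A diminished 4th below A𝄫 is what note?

A down a perfect fourth is E, so the target letter is E.
From Abb, a diminished fourth is 4 semitones down: Eb.

Eb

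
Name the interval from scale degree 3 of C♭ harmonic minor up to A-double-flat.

perfect fourth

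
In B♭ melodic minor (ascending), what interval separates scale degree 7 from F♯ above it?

Scale degree 7 of Bb melodic minor (ascending) is A.
A up to F#: letters A→F make it a sixth; 9 semitones makes it major.

major sixth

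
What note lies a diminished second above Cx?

C up a major second is D, so the target letter is D.
From C##, a diminished second is 0 semitones up: D.

D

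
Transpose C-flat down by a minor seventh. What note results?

Db

A seventh below C lands on the letter D.
A minor seventh spans 10 semitones, so Cb moves to pitch class 1. On the letter D that is Db.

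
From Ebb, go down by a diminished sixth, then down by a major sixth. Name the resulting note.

A diminished sixth down from Ebb is G (letter G, 7 semitones down).
A major sixth down from G is Bb (letter B, 9 semitones down).

Bb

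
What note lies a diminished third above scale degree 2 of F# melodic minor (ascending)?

Scale degree 2 of F# melodic minor (ascending) is G#.
A diminished third (2 semitones) above G# lands on the letter B, giving Bb.

Bb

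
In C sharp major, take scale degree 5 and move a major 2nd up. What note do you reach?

A#

Scale degree 5 of C# major is G#.
A major second (2 semitones) above G# lands on the letter A, giving A#.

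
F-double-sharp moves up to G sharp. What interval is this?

The letter names run F→G, a span of 1 letter step, so the interval is some kind of second.
F## to G# is 1 semitone. A major second is 2, so 1 makes it minor.

minor second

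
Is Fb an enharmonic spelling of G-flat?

No

Fb is pitch class 4; Gb is pitch class 6.
The pitch classes differ (4 vs. 6), so they are not enharmonic equivalents.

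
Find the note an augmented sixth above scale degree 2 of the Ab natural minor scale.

Scale degree 2 of Ab natural minor is Bb.
An augmented sixth (10 semitones) above Bb lands on the letter G, giving G#.

G#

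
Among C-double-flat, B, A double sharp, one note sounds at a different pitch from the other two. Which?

Cbb

In 12-tone equal temperament, enharmonic equivalents share a pitch class. Cbb is pitch class 10; B is pitch class 11; A## is pitch class 11.
B and A## share pitch class 11, while Cbb is pitch class 10.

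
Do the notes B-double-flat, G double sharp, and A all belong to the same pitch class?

Yes

Bbb = pitch class 9 and G## = pitch class 9 and A = pitch class 9 — the same pitch class, so they are enharmonic equivalents.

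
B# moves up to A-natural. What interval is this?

diminished seventh

The letter names run B→A, a span of 6 letter steps, so the interval is some kind of seventh.
B# to A is 9 semitones. A major seventh is 11, so 9 makes it diminished.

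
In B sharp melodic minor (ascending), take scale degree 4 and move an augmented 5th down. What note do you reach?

Scale degree 4 of B# melodic minor (ascending) is E#.
An augmented fifth (8 semitones) below E# lands on the letter A, giving A.

A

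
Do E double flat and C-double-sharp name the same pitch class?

Yes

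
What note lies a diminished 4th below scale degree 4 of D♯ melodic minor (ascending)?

Scale degree 4 of D# melodic minor (ascending) is G#.
A diminished fourth (4 semitones) below G# lands on the letter D, giving D##.

D##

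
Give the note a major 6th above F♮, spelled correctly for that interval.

D

F up a major sixth is D, so the target letter is D.
From F, a major sixth is 9 semitones up: D.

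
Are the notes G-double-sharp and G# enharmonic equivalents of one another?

No

G## is pitch class 9; G# is pitch class 8.
The pitch classes differ (9 vs. 8), so they are not enharmonic equivalents.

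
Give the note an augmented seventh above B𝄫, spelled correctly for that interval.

A

A seventh above B lands on the letter A.
An augmented seventh spans 12 semitones, so Bbb moves to pitch class 9. On the letter A that is A.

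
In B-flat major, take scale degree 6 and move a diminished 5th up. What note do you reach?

Scale degree 6 of Bb major is G.
A diminished fifth (6 semitones) above G lands on the letter D, giving Db.

Db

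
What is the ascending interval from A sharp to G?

diminished seventh

Counting letters A–B–C–D–E–F–G gives a seventh.
A#→G = 9 semitones, 2 narrower than the major seventh (11), so diminished.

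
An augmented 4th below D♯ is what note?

A

D down a perfect fourth is A, so the target letter is A.
From D#, an augmented fourth is 6 semitones down: A.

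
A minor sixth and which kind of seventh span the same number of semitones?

doubly diminished

A minor sixth spans 8 semitones.
A seventh spanning 8 semitones is doubly diminished (the major seventh is 11).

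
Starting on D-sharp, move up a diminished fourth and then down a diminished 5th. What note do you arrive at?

A diminished fourth up from D# is G (letter G, 4 semitones up).
A diminished fifth down from G is C# (letter C, 6 semitones down).

C#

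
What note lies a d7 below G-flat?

G down a major seventh is Ab, so the target letter is A.
From Gb, a diminished seventh is 9 semitones down: A.

A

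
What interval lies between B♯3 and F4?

doubly diminished fifth

The letter names run B→F, a span of 4 letter steps, so the interval is some kind of fifth.
B# to F is 5 semitones. A perfect fifth is 7, so 5 makes it doubly diminished.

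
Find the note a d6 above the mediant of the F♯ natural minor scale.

The mediant of F# natural minor is A.
A diminished sixth (7 semitones) above A lands on the letter F, giving Fb.

Fb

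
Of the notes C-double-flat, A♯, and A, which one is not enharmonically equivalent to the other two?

A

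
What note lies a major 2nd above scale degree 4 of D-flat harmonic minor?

Ab

Scale degree 4 of Db harmonic minor is Gb.
A major second (2 semitones) above Gb lands on the letter A, giving Ab.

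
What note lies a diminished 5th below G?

C#

A fifth below G lands on the letter C.
A diminished fifth spans 6 semitones, so G moves to pitch class 1. On the letter C that is C#.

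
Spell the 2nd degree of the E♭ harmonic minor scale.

F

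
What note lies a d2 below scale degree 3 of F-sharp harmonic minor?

G##

Scale degree 3 of F# harmonic minor is A.
A diminished second (0 semitones) below A lands on the letter G, giving G##.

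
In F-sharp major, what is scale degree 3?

The F# major scale runs F# G# A# B C# D# E#.
Degree 3 is A#.

A#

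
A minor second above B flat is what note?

Cb

A second above B lands on the letter C.
A minor second spans 1 semitone, so Bb moves to pitch class 11. On the letter C that is Cb.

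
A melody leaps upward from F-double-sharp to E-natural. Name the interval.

diminished seventh

The letter names run F→E, a span of 6 letter steps, so the interval is some kind of seventh.
F## to E is 9 semitones. A major seventh is 11, so 9 makes it diminished.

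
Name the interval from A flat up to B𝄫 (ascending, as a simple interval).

minor second

The letter names run A→B, a span of 1 letter step, so the interval is some kind of second.
Ab to Bbb is 1 semitone. A major second is 2, so 1 makes it minor.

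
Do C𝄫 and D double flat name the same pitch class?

No

Cbb is pitch class 10; Dbb is pitch class 0.
The pitch classes differ (10 vs. 0), so they are not enharmonic equivalents.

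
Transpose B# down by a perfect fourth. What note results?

B down a perfect fourth is F#, so the target letter is F.
From B#, a perfect fourth is 5 semitones down: F##.

F##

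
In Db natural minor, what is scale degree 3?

Fb

Degree 3 takes the letter 2 steps above D, which is F.
In natural minor, degree 3 sits 3 semitones above the tonic. Db + 3 semitones is pitch class 4, spelled on F as Fb.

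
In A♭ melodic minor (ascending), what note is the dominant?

The Ab melodic minor (ascending) scale runs Ab Bb Cb Db Eb F G.
Degree 5 is Eb.

Eb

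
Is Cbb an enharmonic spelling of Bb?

Cbb is pitch class 10; Bb is pitch class 10.
All spellings map to pitch class 10, so they are enharmonically equivalent.

Yes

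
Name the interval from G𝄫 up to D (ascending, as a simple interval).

The letter names run G→D, a span of 4 letter steps, so the interval is some kind of fifth.
Gbb to D is 9 semitones. A perfect fifth is 7, so 9 makes it doubly augmented.

doubly augmented fifth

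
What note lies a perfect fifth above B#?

F##

B up a perfect fifth is F#, so the target letter is F.
From B#, a perfect fifth is 7 semitones up: F##.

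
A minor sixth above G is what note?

A sixth above G lands on the letter E.
A minor sixth spans 8 semitones, so G moves to pitch class 3. On the letter E that is Eb.

Eb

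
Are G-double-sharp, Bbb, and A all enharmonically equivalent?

G## is pitch class 9; Bbb is pitch class 9; A is pitch class 9.
All spellings map to pitch class 9, so they are enharmonically equivalent.

Yes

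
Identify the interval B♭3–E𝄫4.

diminished fourth

Counting letters B–C–D–E gives a fourth.
Bb→Ebb = 4 semitones, 1 narrower than the perfect fourth (5), so diminished.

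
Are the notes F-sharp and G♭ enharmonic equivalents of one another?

F# = pitch class 6 and Gb = pitch class 6 — the same pitch class, so they are enharmonic equivalents.

Yes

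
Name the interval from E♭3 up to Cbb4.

The letter names run E→C, a span of 5 letter steps, so the interval is some kind of sixth.
Eb to Cbb is 7 semitones. A major sixth is 9, so 7 makes it diminished.

diminished sixth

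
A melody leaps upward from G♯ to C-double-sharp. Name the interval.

augmented fourth

The letter names run G→C, a span of 3 letter steps, so the interval is some kind of fourth.
G# to C## is 6 semitones. A perfect fourth is 5, so 6 makes it augmented.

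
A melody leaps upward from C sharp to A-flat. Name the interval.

The letter names run C→A, a span of 5 letter steps, so the interval is some kind of sixth.
C# to Ab is 7 semitones. A major sixth is 9, so 7 makes it diminished.

diminished sixth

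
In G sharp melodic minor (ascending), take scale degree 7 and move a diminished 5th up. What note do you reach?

C#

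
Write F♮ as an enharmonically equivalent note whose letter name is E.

F is pitch class 5. The letter E alone is pitch class 4.
To reach pitch class 5 from E requires an offset of +1 semitone, i.e. sharp: E#.

E#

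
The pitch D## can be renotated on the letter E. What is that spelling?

D## is pitch class 4. The letter E alone is pitch class 4.
Pitch class 4 on E needs no accidental: E.

E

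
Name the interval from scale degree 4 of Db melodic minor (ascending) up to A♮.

Scale degree 4 of Db melodic minor (ascending) is Gb.
Gb up to A: letters G→A make it a second; 3 semitones makes it augmented.

augmented second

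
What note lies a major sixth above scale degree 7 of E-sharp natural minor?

B#

Scale degree 7 of E# natural minor is D#.
A major sixth (9 semitones) above D# lands on the letter B, giving B#.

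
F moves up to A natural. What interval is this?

major third

The letter names run F→A, a span of 2 letter steps, so the interval is some kind of third.
F to A is 4 semitones. A major third is 4, so 4 makes it major.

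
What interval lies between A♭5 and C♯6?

augmented third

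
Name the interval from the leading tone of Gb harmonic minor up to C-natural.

perfect fifth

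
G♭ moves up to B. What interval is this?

augmented third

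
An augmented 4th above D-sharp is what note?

D up a perfect fourth is G, so the target letter is G.
From D#, an augmented fourth is 6 semitones up: G##.

G##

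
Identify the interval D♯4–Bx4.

augmented sixth

The letter names run D→B, a span of 5 letter steps, so the interval is some kind of sixth.
D# to B## is 10 semitones. A major sixth is 9, so 10 makes it augmented.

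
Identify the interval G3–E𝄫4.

Counting letters G–A–B–C–D–E gives a sixth.
G→Ebb = 7 semitones, 2 narrower than the major sixth (9), so diminished.

diminished sixth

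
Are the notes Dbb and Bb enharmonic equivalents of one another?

No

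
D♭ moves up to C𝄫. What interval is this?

diminished seventh

Counting letters D–E–F–G–A–B–C gives a seventh.
Db→Cbb = 9 semitones, 2 narrower than the major seventh (11), so diminished.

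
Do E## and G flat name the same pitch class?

Yes

E## = pitch class 6 and Gb = pitch class 6 — the same pitch class, so they are enharmonic equivalents.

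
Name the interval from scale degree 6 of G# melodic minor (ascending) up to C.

diminished sixth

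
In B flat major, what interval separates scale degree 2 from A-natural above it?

Scale degree 2 of Bb major is C.
C up to A: letters C→A make it a sixth; 9 semitones makes it major.

major sixth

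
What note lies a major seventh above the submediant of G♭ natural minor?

The submediant of Gb natural minor is Ebb.
A major seventh (11 semitones) above Ebb lands on the letter D, giving Db.

Db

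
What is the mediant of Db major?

The Db major scale runs Db Eb F Gb Ab Bb C.
Degree 3 is F.

F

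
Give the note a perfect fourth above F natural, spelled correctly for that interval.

F up a perfect fourth is Bb, so the target letter is B.
From F, a perfect fourth is 5 semitones up: Bb.

Bb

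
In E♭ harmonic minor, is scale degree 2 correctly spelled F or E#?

Each scale degree takes a distinct letter name. Degree 2 of a scale on E must use the letter F.
F and E# are enharmonically the same pitch, but only F uses the letter F, so it is the correct spelling here.

F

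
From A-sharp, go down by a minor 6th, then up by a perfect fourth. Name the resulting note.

A minor sixth down from A# is C## (letter C, 8 semitones down).
A perfect fourth up from C## is F## (letter F, 5 semitones up).

F##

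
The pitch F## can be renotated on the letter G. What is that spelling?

Plain G sits at the same pitch as F##, so on the letter G the same pitch needs a natural: G.

G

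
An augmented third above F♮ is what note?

A#

A third above F lands on the letter A.
An augmented third spans 5 semitones, so F moves to pitch class 10. On the letter A that is A#.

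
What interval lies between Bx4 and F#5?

Counting letters B–C–D–E–F gives a fifth.
B##→F# = 5 semitones, 2 narrower than the perfect fifth (7), so doubly diminished.

doubly diminished fifth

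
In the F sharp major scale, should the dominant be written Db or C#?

Each scale degree takes a distinct letter name. Degree 5 of a scale on F must use the letter C.
C# and Db are enharmonically the same pitch, but only C# uses the letter C, so it is the correct spelling here.

C#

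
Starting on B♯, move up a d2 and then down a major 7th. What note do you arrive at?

Db

A diminished second up from B# is C (letter C, 0 semitones up).
A major seventh down from C is Db (letter D, 11 semitones down).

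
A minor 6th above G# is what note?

G up a major sixth is E, so the target letter is E.
From G#, a minor sixth is 8 semitones up: E.

E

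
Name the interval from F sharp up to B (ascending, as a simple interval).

The letter names run F→B, a span of 3 letter steps, so the interval is some kind of fourth.
F# to B is 5 semitones. A perfect fourth is 5, so 5 makes it perfect.

perfect fourth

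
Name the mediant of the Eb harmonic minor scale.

The Eb harmonic minor scale runs Eb F Gb Ab Bb Cb D.
Degree 3 is Gb.

Gb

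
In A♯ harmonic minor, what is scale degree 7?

G##

The A# harmonic minor scale runs A# B# C# D# E# F# G##.
Degree 7 is G##.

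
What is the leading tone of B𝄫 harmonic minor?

Degree 7 takes the letter 6 steps above B, which is A.
In harmonic minor, degree 7 sits 11 semitones above the tonic. Bbb + 11 semitones is pitch class 8, spelled on A as Ab.

Ab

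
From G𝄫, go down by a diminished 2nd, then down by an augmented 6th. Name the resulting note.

Abb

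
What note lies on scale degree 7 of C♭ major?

The Cb major scale runs Cb Db Eb Fb Gb Ab Bb.
Degree 7 is Bb.

Bb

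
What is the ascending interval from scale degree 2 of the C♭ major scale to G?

Scale degree 2 of Cb major is Db.
Db up to G: letters D→G make it a fourth; 6 semitones makes it augmented.

augmented fourth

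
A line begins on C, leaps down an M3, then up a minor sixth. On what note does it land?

Fb

A major third down from C is Ab (letter A, 4 semitones down).
A minor sixth up from Ab is Fb (letter F, 8 semitones up).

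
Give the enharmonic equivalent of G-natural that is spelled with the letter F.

F##

Plain F sits 2 semitones below G, so on the letter F the same pitch needs a double sharp: F##.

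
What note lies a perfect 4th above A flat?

A fourth above A lands on the letter D.
A perfect fourth spans 5 semitones, so Ab moves to pitch class 1. On the letter D that is Db.

Db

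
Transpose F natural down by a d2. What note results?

A second below F lands on the letter E.
A diminished second spans 0 semitones, so F moves to pitch class 5. On the letter E that is E#.

E#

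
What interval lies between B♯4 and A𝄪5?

Counting letters B–C–D–E–F–G–A gives a seventh.
B#→A## = 11 semitones, exactly the major seventh.

major seventh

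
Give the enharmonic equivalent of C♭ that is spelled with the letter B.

Plain B sits at the same pitch as Cb, so on the letter B the same pitch needs a natural: B.

B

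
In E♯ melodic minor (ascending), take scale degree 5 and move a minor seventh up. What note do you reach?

A#

Scale degree 5 of E# melodic minor (ascending) is B#.
A minor seventh (10 semitones) above B# lands on the letter A, giving A#.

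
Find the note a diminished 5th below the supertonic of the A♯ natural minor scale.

E##

The supertonic of A# natural minor is B#.
A diminished fifth (6 semitones) below B# lands on the letter E, giving E##.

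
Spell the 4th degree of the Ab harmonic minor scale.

Degree 4 takes the letter 3 steps above A, which is D.
In harmonic minor, degree 4 sits 5 semitones above the tonic. Ab + 5 semitones is pitch class 1, spelled on D as Db.

Db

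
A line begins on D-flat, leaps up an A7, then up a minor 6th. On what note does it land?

An augmented seventh up from Db is C# (letter C, 12 semitones up).
A minor sixth up from C# is A (letter A, 8 semitones up).

A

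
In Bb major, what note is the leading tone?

Degree 7 takes the letter 6 steps above B, which is A.
In major, degree 7 sits 11 semitones above the tonic. Bb + 11 semitones is pitch class 9, spelled on A as A.

A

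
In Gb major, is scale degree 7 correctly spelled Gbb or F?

F

Each scale degree takes a distinct letter name. Degree 7 of a scale on G must use the letter F.
F and Gbb are enharmonically the same pitch, but only F uses the letter F, so it is the correct spelling here.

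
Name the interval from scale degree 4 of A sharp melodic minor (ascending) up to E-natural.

minor second

Scale degree 4 of A# melodic minor (ascending) is D#.
D# up to E: letters D→E make it a second; 1 semitone makes it minor.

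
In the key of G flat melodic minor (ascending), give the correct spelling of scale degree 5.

Db

Degree 5 takes the letter 4 steps above G, which is D.
In melodic minor (ascending), degree 5 sits 7 semitones above the tonic. Gb + 7 semitones is pitch class 1, spelled on D as Db.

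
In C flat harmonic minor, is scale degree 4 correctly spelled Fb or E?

Fb

Each scale degree takes a distinct letter name. Degree 4 of a scale on C must use the letter F.
Fb and E are enharmonically the same pitch, but only Fb uses the letter F, so it is the correct spelling here.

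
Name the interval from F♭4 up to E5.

Counting letters F–G–A–B–C–D–E gives a seventh.
Fb→E = 12 semitones, 1 wider than the major seventh (11), so augmented.

augmented seventh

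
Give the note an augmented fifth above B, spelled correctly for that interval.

B up a perfect fifth is F#, so the target letter is F.
From B, an augmented fifth is 8 semitones up: F##.

F##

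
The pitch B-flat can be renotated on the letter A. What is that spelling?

Bb is pitch class 10. The letter A alone is pitch class 9.
To reach pitch class 10 from A requires an offset of +1 semitone, i.e. sharp: A#.

A#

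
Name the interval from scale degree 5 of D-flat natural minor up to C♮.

major third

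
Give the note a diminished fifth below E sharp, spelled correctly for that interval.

A##

E down a perfect fifth is A, so the target letter is A.
From E#, a diminished fifth is 6 semitones down: A##.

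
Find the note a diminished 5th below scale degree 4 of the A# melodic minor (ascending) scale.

G##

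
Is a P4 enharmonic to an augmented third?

Yes

A perfect fourth spans 5 semitones; an augmented third spans 5.
They are enharmonically equivalent.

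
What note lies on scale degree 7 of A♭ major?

G

The Ab major scale runs Ab Bb C Db Eb F G.
Degree 7 is G.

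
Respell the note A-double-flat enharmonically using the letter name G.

G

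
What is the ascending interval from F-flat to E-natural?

The letter names run F→E, a span of 6 letter steps, so the interval is some kind of seventh.
Fb to E is 12 semitones. A major seventh is 11, so 12 makes it augmented.

augmented seventh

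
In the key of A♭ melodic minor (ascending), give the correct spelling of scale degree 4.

The Ab melodic minor (ascending) scale runs Ab Bb Cb Db Eb F G.
Degree 4 is Db.

Db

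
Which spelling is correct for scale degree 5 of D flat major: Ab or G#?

Ab

Each scale degree takes a distinct letter name. Degree 5 of a scale on D must use the letter A.
Ab and G# are enharmonically the same pitch, but only Ab uses the letter A, so it is the correct spelling here.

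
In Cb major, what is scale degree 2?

Db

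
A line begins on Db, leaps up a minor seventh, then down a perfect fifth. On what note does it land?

A minor seventh up from Db is Cb (letter C, 10 semitones up).
A perfect fifth down from Cb is Fb (letter F, 7 semitones down).

Fb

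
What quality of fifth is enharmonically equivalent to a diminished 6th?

perfect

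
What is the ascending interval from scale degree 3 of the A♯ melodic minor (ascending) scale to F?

Scale degree 3 of A# melodic minor (ascending) is C#.
C# up to F: letters C→F make it a fourth; 4 semitones makes it diminished.

diminished fourth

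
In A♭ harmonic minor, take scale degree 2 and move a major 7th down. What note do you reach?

Scale degree 2 of Ab harmonic minor is Bb.
A major seventh (11 semitones) below Bb lands on the letter C, giving Cb.

Cb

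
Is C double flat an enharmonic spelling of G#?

No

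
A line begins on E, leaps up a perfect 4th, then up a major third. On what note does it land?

A perfect fourth up from E is A (letter A, 5 semitones up).
A major third up from A is C# (letter C, 4 semitones up).

C#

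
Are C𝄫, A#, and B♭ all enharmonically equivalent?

Yes

Cbb = pitch class 10 and A# = pitch class 10 and Bb = pitch class 10 — the same pitch class, so they are enharmonic equivalents.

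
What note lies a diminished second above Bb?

A second above B lands on the letter C.
A diminished second spans 0 semitones, so Bb moves to pitch class 10. On the letter C that is Cbb.

Cbb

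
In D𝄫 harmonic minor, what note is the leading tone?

Degree 7 takes the letter 6 steps above D, which is C.
In harmonic minor, degree 7 sits 11 semitones above the tonic. Dbb + 11 semitones is pitch class 11, spelled on C as Cb.

Cb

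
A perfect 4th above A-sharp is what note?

D#

A fourth above A lands on the letter D.
A perfect fourth spans 5 semitones, so A# moves to pitch class 3. On the letter D that is D#.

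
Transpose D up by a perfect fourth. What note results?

G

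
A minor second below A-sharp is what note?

G##

A down a major second is G, so the target letter is G.
From A#, a minor second is 1 semitone down: G##.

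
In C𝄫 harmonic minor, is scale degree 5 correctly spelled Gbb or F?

Gbb

Each scale degree takes a distinct letter name. Degree 5 of a scale on C must use the letter G.
Gbb and F are enharmonically the same pitch, but only Gbb uses the letter G, so it is the correct spelling here.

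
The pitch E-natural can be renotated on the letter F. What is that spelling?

E is pitch class 4. The letter F alone is pitch class 5.
To reach pitch class 4 from F requires an offset of -1 semitone, i.e. flat: Fb.

Fb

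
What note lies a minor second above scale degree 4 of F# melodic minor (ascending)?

C

Scale degree 4 of F# melodic minor (ascending) is B.
A minor second (1 semitone) above B lands on the letter C, giving C.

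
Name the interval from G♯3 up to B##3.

The letter names run G→B, a span of 2 letter steps, so the interval is some kind of third.
G# to B## is 5 semitones. A major third is 4, so 5 makes it augmented.

augmented third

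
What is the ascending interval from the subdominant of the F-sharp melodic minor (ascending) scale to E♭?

The subdominant of F# melodic minor (ascending) is B.
B up to Eb: letters B→E make it a fourth; 4 semitones makes it diminished.

diminished fourth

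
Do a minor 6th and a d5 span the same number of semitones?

No

A minor sixth spans 8 semitones; a diminished fifth spans 6.
The spans differ, so they are not enharmonic equivalents.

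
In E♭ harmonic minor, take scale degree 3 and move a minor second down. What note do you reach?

F

Scale degree 3 of Eb harmonic minor is Gb.
A minor second (1 semitone) below Gb lands on the letter F, giving F.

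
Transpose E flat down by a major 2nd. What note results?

A second below E lands on the letter D.
A major second spans 2 semitones, so Eb moves to pitch class 1. On the letter D that is Db.

Db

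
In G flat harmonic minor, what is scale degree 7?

Degree 7 takes the letter 6 steps above G, which is F.
In harmonic minor, degree 7 sits 11 semitones above the tonic. Gb + 11 semitones is pitch class 5, spelled on F as F.

F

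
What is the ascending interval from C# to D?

Counting letters C–D gives a second.
C#→D = 1 semitone, 1 narrower than the major second (2), so minor.

minor second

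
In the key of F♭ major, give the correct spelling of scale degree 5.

Degree 5 takes the letter 4 steps above F, which is C.
In major, degree 5 sits 7 semitones above the tonic. Fb + 7 semitones is pitch class 11, spelled on C as Cb.

Cb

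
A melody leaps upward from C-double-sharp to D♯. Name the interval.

minor second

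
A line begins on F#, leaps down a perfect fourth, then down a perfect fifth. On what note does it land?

A perfect fourth down from F# is C# (letter C, 5 semitones down).
A perfect fifth down from C# is F# (letter F, 7 semitones down).

F#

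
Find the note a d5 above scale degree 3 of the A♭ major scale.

Scale degree 3 of Ab major is C.
A diminished fifth (6 semitones) above C lands on the letter G, giving Gb.

Gb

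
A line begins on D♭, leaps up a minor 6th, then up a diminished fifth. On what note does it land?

A minor sixth up from Db is Bbb (letter B, 8 semitones up).
A diminished fifth up from Bbb is Fbb (letter F, 6 semitones up).

Fbb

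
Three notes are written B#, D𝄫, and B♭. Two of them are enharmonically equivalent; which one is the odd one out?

Bb

In 12-tone equal temperament, enharmonic equivalents share a pitch class. B# is pitch class 0; Dbb is pitch class 0; Bb is pitch class 10.
B# and Dbb share pitch class 0, while Bb is pitch class 10.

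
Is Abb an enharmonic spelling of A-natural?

Two spellings are enharmonically equivalent only if they share a pitch class.
Here Abb → 7, A → 9; 7 ≠ 9, so they are not.

No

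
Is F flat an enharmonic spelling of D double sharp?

Fb is pitch class 4; D## is pitch class 4.
All spellings map to pitch class 4, so they are enharmonically equivalent.

Yes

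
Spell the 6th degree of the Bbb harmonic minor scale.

Gbb

The Bbb harmonic minor scale runs Bbb Cb Dbb Ebb Fb Gbb Ab.
Degree 6 is Gbb.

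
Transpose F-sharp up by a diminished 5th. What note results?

F up a perfect fifth is C, so the target letter is C.
From F#, a diminished fifth is 6 semitones up: C.

C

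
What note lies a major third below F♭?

Dbb

A third below F lands on the letter D.
A major third spans 4 semitones, so Fb moves to pitch class 0. On the letter D that is Dbb.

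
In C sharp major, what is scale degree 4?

F#

The C# major scale runs C# D# E# F# G# A# B#.
Degree 4 is F#.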